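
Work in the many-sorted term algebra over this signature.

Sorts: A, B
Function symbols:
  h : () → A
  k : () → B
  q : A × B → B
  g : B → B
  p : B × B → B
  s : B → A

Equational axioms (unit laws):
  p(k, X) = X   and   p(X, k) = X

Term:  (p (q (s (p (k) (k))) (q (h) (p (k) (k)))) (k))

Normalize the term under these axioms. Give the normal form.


1. (p (q (s (p (k) (k))) (q (h) (p (k) (k)))) (k))  →  (q (s (p (k) (k))) (q (h) (p (k) (k))))
2. (q (s (p (k) (k))) (q (h) (p (k) (k))))  →  (q (s (k)) (q (h) (p (k) (k))))
3. (q (s (k)) (q (h) (p (k) (k))))  →  (q (s (k)) (q (h) (k)))

normal form = (q (s (k)) (q (h) (k)))


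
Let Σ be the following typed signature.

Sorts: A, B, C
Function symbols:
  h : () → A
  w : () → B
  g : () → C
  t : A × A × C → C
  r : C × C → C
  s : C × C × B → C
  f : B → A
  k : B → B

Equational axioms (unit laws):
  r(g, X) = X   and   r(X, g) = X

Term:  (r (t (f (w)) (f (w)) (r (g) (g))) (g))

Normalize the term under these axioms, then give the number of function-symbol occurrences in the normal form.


size = 6

1. (r (t (f (w)) (f (w)) (r (g) (g))) (g))  →  (t (f (w)) (f (w)) (r (g) (g)))
2. (t (f (w)) (f (w)) (r (g) (g)))  →  (t (f (w)) (f (w)) (g))
normal form: (t (f (w)) (f (w)) (g))


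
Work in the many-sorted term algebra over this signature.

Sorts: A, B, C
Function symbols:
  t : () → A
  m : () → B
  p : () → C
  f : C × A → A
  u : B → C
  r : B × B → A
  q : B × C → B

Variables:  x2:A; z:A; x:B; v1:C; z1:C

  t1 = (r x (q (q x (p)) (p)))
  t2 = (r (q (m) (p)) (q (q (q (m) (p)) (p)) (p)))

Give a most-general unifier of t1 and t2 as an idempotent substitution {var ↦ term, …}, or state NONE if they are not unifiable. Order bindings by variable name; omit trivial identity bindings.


{x ↦ (q (m) (p))}


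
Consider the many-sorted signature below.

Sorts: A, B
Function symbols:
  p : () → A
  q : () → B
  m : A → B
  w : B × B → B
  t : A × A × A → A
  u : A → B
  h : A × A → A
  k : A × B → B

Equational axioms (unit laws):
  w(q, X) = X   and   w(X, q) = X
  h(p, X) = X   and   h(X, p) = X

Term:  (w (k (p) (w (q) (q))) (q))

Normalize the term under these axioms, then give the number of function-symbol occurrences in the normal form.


size = 3

1. (w (k (p) (w (q) (q))) (q))  →  (k (p) (w (q) (q)))
2. (k (p) (w (q) (q)))  →  (k (p) (q))
normal form: (k (p) (q))


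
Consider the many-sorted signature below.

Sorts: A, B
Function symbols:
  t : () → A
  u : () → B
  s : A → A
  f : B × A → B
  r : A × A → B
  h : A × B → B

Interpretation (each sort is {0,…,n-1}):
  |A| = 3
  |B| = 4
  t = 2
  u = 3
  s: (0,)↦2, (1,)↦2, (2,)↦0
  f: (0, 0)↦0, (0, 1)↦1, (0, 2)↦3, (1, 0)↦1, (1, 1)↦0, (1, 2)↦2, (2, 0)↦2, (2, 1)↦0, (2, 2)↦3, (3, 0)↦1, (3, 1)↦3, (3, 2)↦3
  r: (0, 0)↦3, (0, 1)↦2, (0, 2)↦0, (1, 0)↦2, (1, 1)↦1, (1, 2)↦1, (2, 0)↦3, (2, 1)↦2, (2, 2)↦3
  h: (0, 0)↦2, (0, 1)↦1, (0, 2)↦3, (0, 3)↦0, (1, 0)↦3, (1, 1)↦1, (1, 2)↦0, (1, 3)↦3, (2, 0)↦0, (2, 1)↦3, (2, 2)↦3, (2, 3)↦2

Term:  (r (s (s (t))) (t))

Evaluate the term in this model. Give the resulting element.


value = 3

  t = 2
  (s (t)) = s(2,) = 0
  (s (s (t))) = s(0,) = 2
  t = 2
  (r (s (s (t))) (t)) = r(2, 2) = 3


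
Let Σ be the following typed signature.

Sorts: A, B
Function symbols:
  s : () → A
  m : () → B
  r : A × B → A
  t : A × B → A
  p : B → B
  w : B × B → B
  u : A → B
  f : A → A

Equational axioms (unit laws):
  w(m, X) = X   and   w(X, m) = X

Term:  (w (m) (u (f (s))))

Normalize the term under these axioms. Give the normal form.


normal form = (u (f (s)))

1. (w (m) (u (f (s))))  →  (u (f (s)))


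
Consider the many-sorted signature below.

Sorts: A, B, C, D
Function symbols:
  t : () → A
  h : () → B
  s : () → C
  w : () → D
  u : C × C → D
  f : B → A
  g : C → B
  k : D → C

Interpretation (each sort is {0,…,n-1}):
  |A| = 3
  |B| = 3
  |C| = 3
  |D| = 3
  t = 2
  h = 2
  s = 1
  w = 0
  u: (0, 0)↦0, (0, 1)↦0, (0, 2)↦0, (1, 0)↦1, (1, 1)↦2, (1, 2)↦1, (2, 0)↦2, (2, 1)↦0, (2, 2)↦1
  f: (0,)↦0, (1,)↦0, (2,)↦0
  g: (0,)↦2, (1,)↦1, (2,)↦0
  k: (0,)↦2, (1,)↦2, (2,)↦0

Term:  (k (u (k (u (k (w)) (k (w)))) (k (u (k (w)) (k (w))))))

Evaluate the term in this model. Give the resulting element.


value = 2

  w = 0
  (k (w)) = k(0,) = 2
  w = 0
  (k (w)) = k(0,) = 2
  (u (k (w)) (k (w))) = u(2, 2) = 1
  (k (u (k (w)) (k (w)))) = k(1,) = 2
  w = 0
  (k (w)) = k(0,) = 2
  w = 0
  (k (w)) = k(0,) = 2
  (u (k (w)) (k (w))) = u(2, 2) = 1
  (k (u (k (w)) (k (w)))) = k(1,) = 2
  (u (k (u (k (w)) (k (w)))) (k (u (k (w)) (k (w))))) = u(2, 2) = 1
  (k (u (k (u (k (w)) (k (w)))) (k (u (k (w)) (k (w)))))) = k(1,) = 2


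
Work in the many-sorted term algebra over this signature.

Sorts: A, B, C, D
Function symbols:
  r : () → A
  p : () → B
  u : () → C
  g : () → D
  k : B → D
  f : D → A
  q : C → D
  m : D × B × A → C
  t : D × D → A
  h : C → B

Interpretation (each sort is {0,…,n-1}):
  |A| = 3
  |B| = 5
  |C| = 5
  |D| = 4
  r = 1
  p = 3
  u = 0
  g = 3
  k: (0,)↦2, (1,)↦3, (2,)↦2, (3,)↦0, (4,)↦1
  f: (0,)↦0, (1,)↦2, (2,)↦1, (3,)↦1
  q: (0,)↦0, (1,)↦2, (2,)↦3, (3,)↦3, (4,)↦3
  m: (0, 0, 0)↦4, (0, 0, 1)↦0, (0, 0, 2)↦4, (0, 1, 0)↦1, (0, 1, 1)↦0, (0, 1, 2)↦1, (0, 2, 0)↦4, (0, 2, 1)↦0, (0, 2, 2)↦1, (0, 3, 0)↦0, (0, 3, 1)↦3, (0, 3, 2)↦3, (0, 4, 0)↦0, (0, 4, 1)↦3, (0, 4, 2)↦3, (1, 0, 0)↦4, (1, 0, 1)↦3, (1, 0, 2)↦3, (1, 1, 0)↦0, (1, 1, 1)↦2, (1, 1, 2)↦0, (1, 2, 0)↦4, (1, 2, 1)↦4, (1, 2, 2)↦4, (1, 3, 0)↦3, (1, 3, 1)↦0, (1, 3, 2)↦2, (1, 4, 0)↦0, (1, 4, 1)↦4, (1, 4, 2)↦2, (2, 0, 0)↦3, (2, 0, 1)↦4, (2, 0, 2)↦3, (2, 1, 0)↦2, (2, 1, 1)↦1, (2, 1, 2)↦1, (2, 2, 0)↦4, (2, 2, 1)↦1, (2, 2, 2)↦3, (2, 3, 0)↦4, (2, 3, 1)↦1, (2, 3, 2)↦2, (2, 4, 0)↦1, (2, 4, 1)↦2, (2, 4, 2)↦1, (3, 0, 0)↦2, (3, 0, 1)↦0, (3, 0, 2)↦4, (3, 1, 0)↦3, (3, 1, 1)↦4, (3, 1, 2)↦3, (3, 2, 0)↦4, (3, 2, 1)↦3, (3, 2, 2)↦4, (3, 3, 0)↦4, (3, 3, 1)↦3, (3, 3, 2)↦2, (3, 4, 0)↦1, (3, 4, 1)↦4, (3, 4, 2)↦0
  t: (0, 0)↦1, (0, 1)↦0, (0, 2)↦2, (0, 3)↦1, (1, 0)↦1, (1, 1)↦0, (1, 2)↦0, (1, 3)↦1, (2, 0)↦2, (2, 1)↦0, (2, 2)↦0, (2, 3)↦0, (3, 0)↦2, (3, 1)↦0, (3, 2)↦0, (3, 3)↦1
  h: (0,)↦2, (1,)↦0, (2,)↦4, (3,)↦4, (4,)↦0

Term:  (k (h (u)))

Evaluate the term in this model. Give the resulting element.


  u = 0
  (h (u)) = h(0,) = 2
  (k (h (u))) = k(2,) = 2

value = 2


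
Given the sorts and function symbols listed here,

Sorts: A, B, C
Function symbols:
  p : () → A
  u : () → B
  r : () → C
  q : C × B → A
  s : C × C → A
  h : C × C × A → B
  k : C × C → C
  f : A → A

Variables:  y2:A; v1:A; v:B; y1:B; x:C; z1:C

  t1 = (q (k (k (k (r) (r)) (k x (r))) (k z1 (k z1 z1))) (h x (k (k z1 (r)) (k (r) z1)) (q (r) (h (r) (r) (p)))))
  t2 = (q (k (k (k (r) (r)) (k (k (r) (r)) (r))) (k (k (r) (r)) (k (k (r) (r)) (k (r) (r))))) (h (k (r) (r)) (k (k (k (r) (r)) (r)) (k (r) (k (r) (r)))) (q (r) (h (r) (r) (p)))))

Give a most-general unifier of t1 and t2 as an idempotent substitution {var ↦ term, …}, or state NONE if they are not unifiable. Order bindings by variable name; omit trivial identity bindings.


{x ↦ (k (r) (r)), z1 ↦ (k (r) (r))}


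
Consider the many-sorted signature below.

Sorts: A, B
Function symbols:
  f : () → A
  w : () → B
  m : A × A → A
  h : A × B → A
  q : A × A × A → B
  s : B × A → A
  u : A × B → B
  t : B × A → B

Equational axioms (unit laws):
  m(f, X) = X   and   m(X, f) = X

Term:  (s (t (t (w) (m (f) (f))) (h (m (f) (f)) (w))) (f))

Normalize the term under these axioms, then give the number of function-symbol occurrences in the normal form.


1. (s (t (t (w) (m (f) (f))) (h (m (f) (f)) (w))) (f))  →  (s (t (t (w) (f)) (h (m (f) (f)) (w))) (f))
2. (s (t (t (w) (f)) (h (m (f) (f)) (w))) (f))  →  (s (t (t (w) (f)) (h (f) (w))) (f))
normal form: (s (t (t (w) (f)) (h (f) (w))) (f))

size = 9


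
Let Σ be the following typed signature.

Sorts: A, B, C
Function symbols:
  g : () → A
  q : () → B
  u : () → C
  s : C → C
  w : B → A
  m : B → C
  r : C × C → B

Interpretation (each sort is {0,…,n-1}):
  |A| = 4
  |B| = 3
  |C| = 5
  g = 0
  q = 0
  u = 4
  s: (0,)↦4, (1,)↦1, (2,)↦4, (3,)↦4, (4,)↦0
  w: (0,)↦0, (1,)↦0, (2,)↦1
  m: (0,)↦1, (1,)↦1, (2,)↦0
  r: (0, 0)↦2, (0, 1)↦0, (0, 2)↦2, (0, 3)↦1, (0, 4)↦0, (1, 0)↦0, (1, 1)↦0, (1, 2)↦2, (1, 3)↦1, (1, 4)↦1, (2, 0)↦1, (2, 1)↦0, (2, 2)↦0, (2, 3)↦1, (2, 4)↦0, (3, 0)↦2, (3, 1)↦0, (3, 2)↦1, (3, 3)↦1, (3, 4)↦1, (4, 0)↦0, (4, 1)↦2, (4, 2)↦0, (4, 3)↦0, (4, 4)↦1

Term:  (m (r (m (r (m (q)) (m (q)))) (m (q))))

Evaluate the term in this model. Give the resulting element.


  q = 0
  (m (q)) = m(0,) = 1
  q = 0
  (m (q)) = m(0,) = 1
  (r (m (q)) (m (q))) = r(1, 1) = 0
  (m (r (m (q)) (m (q)))) = m(0,) = 1
  q = 0
  (m (q)) = m(0,) = 1
  (r (m (r (m (q)) (m (q)))) (m (q))) = r(1, 1) = 0
  (m (r (m (r (m (q)) (m (q)))) (m (q)))) = m(0,) = 1

value = 1


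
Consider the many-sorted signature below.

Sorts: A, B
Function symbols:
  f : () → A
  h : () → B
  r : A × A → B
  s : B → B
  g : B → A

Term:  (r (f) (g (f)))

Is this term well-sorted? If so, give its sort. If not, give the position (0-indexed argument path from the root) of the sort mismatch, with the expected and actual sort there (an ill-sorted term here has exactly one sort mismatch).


ill-sorted at position [1, 0]: expected B, got A

  (f) : A
    (f) : A
  (g (f)) : ✗ arg 0 at [1, 0] has sort A, expected B


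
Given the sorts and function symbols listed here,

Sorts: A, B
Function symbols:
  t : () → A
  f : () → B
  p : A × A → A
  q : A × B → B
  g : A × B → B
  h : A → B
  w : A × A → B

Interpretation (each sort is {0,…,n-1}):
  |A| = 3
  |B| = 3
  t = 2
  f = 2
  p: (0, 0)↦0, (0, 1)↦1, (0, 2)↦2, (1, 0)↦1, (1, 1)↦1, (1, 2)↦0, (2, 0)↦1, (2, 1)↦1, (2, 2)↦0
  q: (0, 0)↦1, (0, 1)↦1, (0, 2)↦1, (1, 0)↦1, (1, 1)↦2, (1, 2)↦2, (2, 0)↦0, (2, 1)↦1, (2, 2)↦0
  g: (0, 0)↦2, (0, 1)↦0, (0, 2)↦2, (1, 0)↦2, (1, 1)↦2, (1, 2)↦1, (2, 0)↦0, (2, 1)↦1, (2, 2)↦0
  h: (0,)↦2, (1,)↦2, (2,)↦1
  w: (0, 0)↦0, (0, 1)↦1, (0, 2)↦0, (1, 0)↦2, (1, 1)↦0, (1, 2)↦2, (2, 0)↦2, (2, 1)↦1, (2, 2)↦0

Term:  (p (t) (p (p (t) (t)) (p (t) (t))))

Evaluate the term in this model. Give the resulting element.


value = 1

  t = 2
  t = 2
  t = 2
  (p (t) (t)) = p(2, 2) = 0
  t = 2
  t = 2
  (p (t) (t)) = p(2, 2) = 0
  (p (p (t) (t)) (p (t) (t))) = p(0, 0) = 0
  (p (t) (p (p (t) (t)) (p (t) (t)))) = p(2, 0) = 1


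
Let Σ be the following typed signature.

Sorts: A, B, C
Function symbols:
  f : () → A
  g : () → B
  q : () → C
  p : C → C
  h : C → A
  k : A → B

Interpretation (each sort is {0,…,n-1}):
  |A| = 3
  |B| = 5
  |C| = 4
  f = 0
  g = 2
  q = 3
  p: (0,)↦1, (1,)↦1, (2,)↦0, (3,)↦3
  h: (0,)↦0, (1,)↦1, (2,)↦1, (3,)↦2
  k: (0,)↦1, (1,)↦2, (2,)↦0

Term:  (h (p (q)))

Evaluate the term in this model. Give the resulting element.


value = 2

  q = 3
  (p (q)) = p(3,) = 3
  (h (p (q))) = h(3,) = 2


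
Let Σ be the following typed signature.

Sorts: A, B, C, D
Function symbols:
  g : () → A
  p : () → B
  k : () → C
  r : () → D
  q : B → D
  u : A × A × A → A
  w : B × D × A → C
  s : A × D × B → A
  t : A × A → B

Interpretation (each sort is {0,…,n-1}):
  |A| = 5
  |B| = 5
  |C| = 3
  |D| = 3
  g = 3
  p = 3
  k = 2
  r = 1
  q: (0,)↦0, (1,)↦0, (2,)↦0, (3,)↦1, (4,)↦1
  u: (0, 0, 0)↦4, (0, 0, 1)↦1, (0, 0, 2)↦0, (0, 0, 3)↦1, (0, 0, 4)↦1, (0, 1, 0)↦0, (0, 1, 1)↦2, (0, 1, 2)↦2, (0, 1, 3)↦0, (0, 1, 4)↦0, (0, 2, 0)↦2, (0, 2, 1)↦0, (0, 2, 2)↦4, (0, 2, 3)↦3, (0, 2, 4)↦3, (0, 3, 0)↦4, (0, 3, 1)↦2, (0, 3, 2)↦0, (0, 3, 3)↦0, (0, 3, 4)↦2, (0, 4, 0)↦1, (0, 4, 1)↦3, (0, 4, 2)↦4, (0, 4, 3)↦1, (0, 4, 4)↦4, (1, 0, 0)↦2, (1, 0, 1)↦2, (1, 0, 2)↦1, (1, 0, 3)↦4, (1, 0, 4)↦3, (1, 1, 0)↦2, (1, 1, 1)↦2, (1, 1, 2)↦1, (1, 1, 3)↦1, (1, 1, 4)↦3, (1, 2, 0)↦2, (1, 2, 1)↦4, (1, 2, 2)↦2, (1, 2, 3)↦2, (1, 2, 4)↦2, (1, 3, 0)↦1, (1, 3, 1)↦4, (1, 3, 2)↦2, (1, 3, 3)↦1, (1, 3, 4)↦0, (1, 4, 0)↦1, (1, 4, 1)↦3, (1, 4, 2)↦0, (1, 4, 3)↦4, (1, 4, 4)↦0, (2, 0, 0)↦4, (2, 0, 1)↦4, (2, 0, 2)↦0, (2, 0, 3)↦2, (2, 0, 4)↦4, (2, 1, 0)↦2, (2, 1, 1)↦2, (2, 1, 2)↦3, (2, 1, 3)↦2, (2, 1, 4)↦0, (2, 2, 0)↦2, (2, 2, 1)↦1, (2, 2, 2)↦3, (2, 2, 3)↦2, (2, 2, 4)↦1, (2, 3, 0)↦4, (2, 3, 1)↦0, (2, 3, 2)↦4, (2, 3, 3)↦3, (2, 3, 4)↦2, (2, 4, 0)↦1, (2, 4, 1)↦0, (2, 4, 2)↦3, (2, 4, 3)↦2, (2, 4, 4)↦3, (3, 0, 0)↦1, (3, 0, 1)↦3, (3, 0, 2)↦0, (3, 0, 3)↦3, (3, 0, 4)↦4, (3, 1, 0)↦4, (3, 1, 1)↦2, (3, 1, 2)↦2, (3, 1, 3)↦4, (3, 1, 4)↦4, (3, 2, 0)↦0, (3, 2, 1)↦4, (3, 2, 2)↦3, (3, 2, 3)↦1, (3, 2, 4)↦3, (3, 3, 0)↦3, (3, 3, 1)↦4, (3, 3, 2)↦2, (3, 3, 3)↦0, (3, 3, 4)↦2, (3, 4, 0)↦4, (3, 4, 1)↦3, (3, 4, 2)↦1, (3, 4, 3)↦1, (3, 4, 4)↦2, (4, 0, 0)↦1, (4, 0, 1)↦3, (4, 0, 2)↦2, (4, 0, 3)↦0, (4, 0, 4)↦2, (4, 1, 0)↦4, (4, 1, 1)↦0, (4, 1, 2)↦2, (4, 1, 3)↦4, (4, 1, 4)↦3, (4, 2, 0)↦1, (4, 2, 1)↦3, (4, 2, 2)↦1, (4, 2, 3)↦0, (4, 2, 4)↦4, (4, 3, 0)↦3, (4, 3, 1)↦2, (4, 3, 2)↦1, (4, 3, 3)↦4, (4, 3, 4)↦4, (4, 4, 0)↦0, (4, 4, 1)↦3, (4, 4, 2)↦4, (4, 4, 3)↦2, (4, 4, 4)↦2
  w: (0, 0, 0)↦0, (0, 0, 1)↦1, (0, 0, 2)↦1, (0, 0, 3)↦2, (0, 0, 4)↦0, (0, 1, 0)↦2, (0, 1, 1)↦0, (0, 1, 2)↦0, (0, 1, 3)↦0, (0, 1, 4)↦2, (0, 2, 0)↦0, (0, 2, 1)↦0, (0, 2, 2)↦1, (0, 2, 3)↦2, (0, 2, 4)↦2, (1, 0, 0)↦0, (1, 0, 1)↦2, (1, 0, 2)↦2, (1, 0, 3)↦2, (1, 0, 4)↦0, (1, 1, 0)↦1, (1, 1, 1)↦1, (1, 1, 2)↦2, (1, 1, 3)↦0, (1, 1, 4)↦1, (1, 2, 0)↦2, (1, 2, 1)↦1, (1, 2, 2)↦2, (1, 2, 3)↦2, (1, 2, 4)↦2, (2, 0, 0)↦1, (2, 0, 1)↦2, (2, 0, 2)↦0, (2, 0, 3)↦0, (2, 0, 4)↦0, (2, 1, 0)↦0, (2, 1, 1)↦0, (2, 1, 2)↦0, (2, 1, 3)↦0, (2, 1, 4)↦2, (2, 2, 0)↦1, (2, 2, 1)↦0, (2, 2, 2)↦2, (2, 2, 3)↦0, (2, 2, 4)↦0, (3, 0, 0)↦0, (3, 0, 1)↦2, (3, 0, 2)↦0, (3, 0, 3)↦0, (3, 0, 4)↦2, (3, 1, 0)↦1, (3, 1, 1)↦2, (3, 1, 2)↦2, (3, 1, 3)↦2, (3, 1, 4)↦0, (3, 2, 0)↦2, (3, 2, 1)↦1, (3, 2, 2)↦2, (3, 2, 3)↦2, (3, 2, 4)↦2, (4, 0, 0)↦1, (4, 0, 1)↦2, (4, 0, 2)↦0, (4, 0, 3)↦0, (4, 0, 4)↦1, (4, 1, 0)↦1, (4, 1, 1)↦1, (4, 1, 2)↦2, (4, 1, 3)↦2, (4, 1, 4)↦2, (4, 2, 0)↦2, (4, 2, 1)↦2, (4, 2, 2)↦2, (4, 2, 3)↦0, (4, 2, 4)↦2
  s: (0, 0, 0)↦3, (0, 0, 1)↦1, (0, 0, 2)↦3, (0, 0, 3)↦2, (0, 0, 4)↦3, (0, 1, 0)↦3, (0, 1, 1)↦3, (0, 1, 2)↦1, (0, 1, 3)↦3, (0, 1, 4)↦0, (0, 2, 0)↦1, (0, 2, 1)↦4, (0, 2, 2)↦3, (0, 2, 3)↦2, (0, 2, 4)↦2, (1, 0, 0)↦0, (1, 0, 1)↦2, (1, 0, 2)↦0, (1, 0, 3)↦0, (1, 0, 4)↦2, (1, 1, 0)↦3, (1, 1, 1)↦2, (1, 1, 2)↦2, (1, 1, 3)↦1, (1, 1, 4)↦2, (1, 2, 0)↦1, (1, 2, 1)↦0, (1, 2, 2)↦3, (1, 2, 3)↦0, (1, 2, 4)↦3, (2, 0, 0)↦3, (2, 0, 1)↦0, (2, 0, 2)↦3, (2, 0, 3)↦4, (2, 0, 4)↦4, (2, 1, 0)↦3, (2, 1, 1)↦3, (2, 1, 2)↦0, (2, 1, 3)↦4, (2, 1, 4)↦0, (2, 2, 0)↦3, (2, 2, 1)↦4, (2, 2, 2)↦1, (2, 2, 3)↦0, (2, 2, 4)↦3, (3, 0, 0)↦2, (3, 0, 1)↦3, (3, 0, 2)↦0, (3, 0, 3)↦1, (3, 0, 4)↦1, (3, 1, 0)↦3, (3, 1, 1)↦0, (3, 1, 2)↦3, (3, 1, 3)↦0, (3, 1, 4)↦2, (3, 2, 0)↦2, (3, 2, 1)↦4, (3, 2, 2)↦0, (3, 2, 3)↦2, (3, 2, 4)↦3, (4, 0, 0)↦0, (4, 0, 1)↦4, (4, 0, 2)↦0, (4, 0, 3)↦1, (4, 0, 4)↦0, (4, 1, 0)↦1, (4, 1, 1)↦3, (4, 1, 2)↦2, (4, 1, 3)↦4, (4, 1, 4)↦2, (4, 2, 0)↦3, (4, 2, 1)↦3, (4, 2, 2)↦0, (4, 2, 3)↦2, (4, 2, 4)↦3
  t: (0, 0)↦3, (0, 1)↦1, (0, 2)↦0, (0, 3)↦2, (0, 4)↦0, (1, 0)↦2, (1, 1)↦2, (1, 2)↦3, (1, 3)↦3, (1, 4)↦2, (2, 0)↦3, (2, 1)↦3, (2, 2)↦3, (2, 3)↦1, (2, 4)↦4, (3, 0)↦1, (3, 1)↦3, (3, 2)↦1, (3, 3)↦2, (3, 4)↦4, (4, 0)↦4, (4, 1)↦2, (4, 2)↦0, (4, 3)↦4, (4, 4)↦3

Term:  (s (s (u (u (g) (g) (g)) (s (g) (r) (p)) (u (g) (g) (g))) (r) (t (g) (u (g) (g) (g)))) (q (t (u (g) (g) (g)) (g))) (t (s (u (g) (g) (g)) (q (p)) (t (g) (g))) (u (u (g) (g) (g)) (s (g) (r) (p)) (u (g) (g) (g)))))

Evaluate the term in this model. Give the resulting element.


value = 0

  g = 3
  g = 3
  g = 3
  (u (g) (g) (g)) = u(3, 3, 3) = 0
  g = 3
  r = 1
  p = 3
  (s (g) (r) (p)) = s(3, 1, 3) = 0
  g = 3
  g = 3
  g = 3
  (u (g) (g) (g)) = u(3, 3, 3) = 0
  (u (u (g) (g) (g)) (s (g) (r) (p)) (u (g) (g) (g))) = u(0, 0, 0) = 4
  r = 1
  g = 3
  g = 3
  g = 3
  g = 3
  (u (g) (g) (g)) = u(3, 3, 3) = 0
  (t (g) (u (g) (g) (g))) = t(3, 0) = 1
  (s (u (u (g) (g) (g)) (s (g) (r) (p)) (u (g) (g) (g))) (r) (t (g) (u (g) (g) (g)))) = s(4, 1, 1) = 3
  g = 3
  g = 3
  g = 3
  (u (g) (g) (g)) = u(3, 3, 3) = 0
  g = 3
  (t (u (g) (g) (g)) (g)) = t(0, 3) = 2
  (q (t (u (g) (g) (g)) (g))) = q(2,) = 0
  g = 3
  g = 3
  g = 3
  (u (g) (g) (g)) = u(3, 3, 3) = 0
  p = 3
  (q (p)) = q(3,) = 1
  g = 3
  g = 3
  (t (g) (g)) = t(3, 3) = 2
  (s (u (g) (g) (g)) (q (p)) (t (g) (g))) = s(0, 1, 2) = 1
  g = 3
  g = 3
  g = 3
  (u (g) (g) (g)) = u(3, 3, 3) = 0
  g = 3
  r = 1
  p = 3
  (s (g) (r) (p)) = s(3, 1, 3) = 0
  g = 3
  g = 3
  g = 3
  (u (g) (g) (g)) = u(3, 3, 3) = 0
  (u (u (g) (g) (g)) (s (g) (r) (p)) (u (g) (g) (g))) = u(0, 0, 0) = 4
  (t (s (u (g) (g) (g)) (q (p)) (t (g) (g))) (u (u (g) (g) (g)) (s (g) (r) (p)) (u (g) (g) (g)))) = t(1, 4) = 2
  (s (s (u (u (g) (g) (g)) (s (g) (r) (p)) (u (g) (g) (g))) (r) (t (g) (u (g) (g) (g)))) (q (t (u (g) (g) (g)) (g))) (t (s (u (g) (g) (g)) (q (p)) (t (g) (g))) (u (u (g) (g) (g)) (s (g) (r) (p)) (u (g) (g) (g))))) = s(3, 0, 2) = 0


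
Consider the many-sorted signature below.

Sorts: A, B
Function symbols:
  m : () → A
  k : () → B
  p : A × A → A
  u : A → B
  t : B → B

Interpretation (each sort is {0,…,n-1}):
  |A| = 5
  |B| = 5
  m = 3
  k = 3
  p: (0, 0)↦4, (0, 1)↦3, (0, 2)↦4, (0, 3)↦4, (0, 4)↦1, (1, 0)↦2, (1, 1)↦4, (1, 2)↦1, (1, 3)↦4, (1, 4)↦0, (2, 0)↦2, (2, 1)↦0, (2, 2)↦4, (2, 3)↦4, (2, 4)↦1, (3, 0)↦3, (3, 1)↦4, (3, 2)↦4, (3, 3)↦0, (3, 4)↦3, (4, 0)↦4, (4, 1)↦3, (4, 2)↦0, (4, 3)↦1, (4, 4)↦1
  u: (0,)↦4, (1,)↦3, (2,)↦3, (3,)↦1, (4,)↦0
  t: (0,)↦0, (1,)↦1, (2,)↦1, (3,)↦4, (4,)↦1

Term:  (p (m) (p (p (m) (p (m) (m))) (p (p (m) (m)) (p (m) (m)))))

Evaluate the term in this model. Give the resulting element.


  m = 3
  m = 3
  m = 3
  m = 3
  (p (m) (m)) = p(3, 3) = 0
  (p (m) (p (m) (m))) = p(3, 0) = 3
  m = 3
  m = 3
  (p (m) (m)) = p(3, 3) = 0
  m = 3
  m = 3
  (p (m) (m)) = p(3, 3) = 0
  (p (p (m) (m)) (p (m) (m))) = p(0, 0) = 4
  (p (p (m) (p (m) (m))) (p (p (m) (m)) (p (m) (m)))) = p(3, 4) = 3
  (p (m) (p (p (m) (p (m) (m))) (p (p (m) (m)) (p (m) (m))))) = p(3, 3) = 0

value = 0


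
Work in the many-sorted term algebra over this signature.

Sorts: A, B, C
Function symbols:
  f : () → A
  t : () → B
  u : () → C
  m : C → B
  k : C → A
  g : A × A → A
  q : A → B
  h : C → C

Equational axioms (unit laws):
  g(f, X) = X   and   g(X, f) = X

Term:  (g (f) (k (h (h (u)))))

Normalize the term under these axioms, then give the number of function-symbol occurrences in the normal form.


1. (g (f) (k (h (h (u)))))  →  (k (h (h (u))))
normal form: (k (h (h (u))))

size = 4


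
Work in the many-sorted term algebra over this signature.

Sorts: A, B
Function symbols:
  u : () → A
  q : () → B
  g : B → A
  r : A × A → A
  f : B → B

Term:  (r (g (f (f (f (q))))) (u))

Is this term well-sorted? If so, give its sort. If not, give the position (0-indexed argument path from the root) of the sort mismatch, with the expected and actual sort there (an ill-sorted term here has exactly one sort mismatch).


well-sorted; sort = A

          (q) : B
        (f (q)) : B
      (f (f (q))) : B
    (f (f (f (q)))) : B
  (g (f (f (f (q))))) : A
  (u) : A
(r (g (f (f (f (q))))) (u)) : A


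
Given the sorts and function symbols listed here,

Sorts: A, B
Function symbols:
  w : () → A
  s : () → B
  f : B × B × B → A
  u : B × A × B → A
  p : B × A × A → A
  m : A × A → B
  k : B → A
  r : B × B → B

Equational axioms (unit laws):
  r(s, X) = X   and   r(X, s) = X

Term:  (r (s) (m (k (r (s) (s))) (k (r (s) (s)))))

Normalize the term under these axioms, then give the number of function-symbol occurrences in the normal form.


1. (r (s) (m (k (r (s) (s))) (k (r (s) (s)))))  →  (m (k (r (s) (s))) (k (r (s) (s))))
2. (m (k (r (s) (s))) (k (r (s) (s))))  →  (m (k (s)) (k (r (s) (s))))
3. (m (k (s)) (k (r (s) (s))))  →  (m (k (s)) (k (s)))
normal form: (m (k (s)) (k (s)))

size = 5


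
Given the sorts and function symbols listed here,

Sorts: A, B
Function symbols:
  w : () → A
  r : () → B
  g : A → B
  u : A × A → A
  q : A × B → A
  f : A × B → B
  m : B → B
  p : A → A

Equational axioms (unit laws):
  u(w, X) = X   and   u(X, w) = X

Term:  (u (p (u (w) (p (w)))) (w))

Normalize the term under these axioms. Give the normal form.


normal form = (p (p (w)))

1. (u (p (u (w) (p (w)))) (w))  →  (p (u (w) (p (w))))
2. (p (u (w) (p (w))))  →  (p (p (w)))


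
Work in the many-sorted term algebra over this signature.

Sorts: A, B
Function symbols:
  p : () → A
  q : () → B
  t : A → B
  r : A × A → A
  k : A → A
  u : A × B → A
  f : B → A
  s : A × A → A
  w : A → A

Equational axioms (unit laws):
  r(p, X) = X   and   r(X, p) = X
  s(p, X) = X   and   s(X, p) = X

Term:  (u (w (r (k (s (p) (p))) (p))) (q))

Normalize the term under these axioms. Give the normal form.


1. (u (w (r (k (s (p) (p))) (p))) (q))  →  (u (w (k (s (p) (p)))) (q))
2. (u (w (k (s (p) (p)))) (q))  →  (u (w (k (p))) (q))

normal form = (u (w (k (p))) (q))


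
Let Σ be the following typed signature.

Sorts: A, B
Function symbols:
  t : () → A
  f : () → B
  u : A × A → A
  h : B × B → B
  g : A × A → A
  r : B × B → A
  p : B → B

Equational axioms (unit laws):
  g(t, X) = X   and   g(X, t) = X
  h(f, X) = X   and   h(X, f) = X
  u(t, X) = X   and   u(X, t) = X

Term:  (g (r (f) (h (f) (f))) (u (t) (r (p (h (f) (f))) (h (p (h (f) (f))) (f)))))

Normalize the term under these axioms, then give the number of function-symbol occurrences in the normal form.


size = 9

1. (g (r (f) (h (f) (f))) (u (t) (r (p (h (f) (f))) (h (p (h (f) (f))) (f)))))  →  (g (r (f) (f)) (u (t) (r (p (h (f) (f))) (h (p (h (f) (f))) (f)))))
2. (g (r (f) (f)) (u (t) (r (p (h (f) (f))) (h (p (h (f) (f))) (f)))))  →  (g (r (f) (f)) (r (p (h (f) (f))) (h (p (h (f) (f))) (f))))
3. (g (r (f) (f)) (r (p (h (f) (f))) (h (p (h (f) (f))) (f))))  →  (g (r (f) (f)) (r (p (f)) (h (p (h (f) (f))) (f))))
4. (g (r (f) (f)) (r (p (f)) (h (p (h (f) (f))) (f))))  →  (g (r (f) (f)) (r (p (f)) (p (h (f) (f)))))
5. (g (r (f) (f)) (r (p (f)) (p (h (f) (f)))))  →  (g (r (f) (f)) (r (p (f)) (p (f))))
normal form: (g (r (f) (f)) (r (p (f)) (p (f))))


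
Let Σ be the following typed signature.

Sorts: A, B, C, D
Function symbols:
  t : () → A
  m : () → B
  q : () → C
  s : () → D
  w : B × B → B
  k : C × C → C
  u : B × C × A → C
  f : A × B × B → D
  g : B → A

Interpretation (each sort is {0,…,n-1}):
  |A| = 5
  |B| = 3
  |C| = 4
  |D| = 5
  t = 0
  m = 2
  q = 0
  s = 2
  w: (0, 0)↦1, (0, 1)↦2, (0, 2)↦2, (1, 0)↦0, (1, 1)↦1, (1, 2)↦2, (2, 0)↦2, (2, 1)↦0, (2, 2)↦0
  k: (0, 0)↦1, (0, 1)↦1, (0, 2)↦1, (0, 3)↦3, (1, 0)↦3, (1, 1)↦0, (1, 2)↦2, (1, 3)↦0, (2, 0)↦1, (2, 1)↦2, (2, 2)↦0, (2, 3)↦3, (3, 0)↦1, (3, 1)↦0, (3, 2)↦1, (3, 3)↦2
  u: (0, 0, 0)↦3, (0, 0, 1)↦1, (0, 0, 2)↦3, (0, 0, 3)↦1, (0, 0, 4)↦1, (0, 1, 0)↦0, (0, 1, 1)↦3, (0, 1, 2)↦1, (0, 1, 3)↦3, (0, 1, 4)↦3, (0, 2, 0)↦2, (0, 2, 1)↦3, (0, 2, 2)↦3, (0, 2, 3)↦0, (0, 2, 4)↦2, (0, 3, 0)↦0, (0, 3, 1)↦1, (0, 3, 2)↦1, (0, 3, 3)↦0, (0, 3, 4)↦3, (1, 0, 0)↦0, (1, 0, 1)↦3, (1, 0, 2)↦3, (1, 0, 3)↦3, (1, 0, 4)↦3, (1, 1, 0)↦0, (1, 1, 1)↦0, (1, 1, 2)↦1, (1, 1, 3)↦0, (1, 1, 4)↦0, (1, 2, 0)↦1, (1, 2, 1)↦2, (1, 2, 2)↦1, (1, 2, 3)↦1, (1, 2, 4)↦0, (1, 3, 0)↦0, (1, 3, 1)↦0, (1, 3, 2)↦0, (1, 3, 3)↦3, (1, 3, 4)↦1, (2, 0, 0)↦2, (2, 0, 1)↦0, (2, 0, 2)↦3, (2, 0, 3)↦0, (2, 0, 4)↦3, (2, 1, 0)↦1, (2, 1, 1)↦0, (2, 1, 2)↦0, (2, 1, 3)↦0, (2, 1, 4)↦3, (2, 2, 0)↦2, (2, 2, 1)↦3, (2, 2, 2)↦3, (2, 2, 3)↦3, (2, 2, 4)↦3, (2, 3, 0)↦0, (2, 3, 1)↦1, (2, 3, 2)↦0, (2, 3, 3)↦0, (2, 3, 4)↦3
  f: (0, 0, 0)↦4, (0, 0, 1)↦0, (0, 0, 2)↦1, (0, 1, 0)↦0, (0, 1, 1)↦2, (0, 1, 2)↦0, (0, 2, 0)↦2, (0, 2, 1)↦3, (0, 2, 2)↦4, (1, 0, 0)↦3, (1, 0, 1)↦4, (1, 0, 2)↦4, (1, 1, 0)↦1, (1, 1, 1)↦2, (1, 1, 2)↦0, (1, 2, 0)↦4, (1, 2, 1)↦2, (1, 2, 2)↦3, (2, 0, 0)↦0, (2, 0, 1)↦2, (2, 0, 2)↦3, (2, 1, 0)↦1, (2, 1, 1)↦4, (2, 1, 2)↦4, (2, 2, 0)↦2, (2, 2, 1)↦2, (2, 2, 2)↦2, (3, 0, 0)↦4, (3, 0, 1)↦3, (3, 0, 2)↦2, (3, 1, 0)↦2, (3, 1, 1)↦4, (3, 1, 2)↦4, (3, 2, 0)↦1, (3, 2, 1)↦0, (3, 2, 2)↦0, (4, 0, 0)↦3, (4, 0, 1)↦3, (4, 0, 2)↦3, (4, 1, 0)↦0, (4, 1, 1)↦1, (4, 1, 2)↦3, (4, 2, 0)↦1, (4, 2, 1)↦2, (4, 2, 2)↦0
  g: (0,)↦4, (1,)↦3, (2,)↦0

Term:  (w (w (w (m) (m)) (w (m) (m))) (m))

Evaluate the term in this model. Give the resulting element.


  m = 2
  m = 2
  (w (m) (m)) = w(2, 2) = 0
  m = 2
  m = 2
  (w (m) (m)) = w(2, 2) = 0
  (w (w (m) (m)) (w (m) (m))) = w(0, 0) = 1
  m = 2
  (w (w (w (m) (m)) (w (m) (m))) (m)) = w(1, 2) = 2

value = 2


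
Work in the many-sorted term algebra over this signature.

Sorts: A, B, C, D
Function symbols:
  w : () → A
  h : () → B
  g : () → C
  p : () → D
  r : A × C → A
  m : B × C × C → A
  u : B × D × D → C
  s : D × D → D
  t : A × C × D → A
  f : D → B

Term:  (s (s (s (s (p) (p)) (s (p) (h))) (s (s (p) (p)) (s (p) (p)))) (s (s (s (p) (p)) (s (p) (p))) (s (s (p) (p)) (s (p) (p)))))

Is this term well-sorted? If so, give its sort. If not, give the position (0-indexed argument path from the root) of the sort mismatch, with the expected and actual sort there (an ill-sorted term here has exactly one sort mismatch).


ill-sorted at position [0, 0, 1, 1]: expected D, got B

        (p) : D
        (p) : D
      (s (p) (p)) : D
        (p) : D
        (h) : B
      (s (p) (h)) : ✗ arg 1 at [0, 0, 1, 1] has sort B, expected D
        (p) : D
        (p) : D
      (s (p) (p)) : D
        (p) : D
        (p) : D
      (s (p) (p)) : D
    (s (s (p) (p)) (s (p) (p))) : D
        (p) : D
        (p) : D
      (s (p) (p)) : D
        (p) : D
        (p) : D
      (s (p) (p)) : D
    (s (s (p) (p)) (s (p) (p))) : D
        (p) : D
        (p) : D
      (s (p) (p)) : D
        (p) : D
        (p) : D
      (s (p) (p)) : D
    (s (s (p) (p)) (s (p) (p))) : D
  (s (s (s (p) (p)) (s (p) (p))) (s (s (p) (p)) (s (p) (p)))) : D


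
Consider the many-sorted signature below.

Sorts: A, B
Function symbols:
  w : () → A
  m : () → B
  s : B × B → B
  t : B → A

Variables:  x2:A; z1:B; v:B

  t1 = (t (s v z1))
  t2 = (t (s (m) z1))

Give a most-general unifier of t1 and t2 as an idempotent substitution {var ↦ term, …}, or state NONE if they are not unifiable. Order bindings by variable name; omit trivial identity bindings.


{v ↦ (m)}


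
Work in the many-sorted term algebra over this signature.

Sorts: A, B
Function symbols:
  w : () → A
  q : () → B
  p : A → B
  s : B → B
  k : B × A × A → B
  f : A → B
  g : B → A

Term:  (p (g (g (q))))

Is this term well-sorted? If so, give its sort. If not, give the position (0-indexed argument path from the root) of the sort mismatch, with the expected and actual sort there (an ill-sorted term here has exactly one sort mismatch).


      (q) : B
    (g (q)) : A
  (g (g (q))) : ✗ arg 0 at [0, 0] has sort A, expected B

ill-sorted at position [0, 0]: expected B, got A


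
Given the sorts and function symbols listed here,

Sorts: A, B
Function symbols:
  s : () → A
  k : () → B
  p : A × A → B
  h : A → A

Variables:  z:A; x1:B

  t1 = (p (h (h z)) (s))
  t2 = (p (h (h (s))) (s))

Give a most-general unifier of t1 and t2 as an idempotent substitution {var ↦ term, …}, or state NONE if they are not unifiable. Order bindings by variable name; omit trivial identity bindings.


{z ↦ (s)}


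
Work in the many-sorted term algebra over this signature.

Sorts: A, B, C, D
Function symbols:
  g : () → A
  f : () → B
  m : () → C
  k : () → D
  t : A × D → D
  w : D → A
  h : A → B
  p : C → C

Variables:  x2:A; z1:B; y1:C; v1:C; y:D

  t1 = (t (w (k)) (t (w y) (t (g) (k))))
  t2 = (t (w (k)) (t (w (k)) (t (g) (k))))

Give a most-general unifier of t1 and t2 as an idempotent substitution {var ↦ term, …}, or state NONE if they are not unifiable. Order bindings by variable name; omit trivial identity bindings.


{y ↦ (k)}


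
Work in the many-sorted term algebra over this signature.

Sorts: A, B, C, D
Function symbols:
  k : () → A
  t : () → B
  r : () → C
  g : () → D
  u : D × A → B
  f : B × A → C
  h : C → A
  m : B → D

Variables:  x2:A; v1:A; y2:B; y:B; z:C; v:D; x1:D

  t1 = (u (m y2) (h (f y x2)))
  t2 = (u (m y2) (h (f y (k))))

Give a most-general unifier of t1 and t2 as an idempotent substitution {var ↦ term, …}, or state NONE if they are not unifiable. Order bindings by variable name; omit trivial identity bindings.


{x2 ↦ (k)}


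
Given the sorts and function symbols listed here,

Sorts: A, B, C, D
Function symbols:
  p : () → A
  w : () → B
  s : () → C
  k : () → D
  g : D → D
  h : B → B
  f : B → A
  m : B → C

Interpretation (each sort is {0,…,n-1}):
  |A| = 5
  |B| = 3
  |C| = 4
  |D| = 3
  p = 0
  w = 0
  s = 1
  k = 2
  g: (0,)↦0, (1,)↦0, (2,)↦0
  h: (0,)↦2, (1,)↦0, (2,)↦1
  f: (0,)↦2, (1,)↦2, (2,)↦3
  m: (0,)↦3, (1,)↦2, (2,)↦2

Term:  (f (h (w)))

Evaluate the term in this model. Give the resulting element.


  w = 0
  (h (w)) = h(0,) = 2
  (f (h (w))) = f(2,) = 3

value = 3


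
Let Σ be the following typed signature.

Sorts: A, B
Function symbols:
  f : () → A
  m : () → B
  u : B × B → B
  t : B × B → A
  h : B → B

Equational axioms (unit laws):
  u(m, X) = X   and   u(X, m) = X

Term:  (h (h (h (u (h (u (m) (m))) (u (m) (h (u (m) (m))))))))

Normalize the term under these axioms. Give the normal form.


1. (h (h (h (u (h (u (m) (m))) (u (m) (h (u (m) (m))))))))  →  (h (h (h (u (h (m)) (u (m) (h (u (m) (m))))))))
2. (h (h (h (u (h (m)) (u (m) (h (u (m) (m))))))))  →  (h (h (h (u (h (m)) (h (u (m) (m)))))))
3. (h (h (h (u (h (m)) (h (u (m) (m)))))))  →  (h (h (h (u (h (m)) (h (m))))))

normal form = (h (h (h (u (h (m)) (h (m))))))


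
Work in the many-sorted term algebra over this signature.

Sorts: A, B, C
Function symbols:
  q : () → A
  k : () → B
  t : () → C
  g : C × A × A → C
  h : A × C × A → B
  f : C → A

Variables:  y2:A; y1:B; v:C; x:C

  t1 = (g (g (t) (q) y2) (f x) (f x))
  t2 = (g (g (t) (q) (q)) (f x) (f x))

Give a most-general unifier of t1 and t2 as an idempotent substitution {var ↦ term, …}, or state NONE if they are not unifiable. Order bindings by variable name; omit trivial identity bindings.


{y2 ↦ (q)}


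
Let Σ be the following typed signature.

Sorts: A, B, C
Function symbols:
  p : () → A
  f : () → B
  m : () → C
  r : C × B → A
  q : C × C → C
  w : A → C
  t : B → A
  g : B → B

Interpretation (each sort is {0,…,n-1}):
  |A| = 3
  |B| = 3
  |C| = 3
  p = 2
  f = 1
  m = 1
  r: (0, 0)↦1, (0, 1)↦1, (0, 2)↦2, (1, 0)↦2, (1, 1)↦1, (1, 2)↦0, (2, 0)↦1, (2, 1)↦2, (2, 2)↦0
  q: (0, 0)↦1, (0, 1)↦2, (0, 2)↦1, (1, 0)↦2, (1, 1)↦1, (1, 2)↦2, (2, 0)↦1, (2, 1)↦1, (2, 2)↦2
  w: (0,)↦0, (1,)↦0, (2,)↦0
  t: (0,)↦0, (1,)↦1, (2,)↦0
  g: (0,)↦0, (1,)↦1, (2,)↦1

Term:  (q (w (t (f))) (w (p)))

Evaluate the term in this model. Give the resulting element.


  f = 1
  (t (f)) = t(1,) = 1
  (w (t (f))) = w(1,) = 0
  p = 2
  (w (p)) = w(2,) = 0
  (q (w (t (f))) (w (p))) = q(0, 0) = 1

value = 1


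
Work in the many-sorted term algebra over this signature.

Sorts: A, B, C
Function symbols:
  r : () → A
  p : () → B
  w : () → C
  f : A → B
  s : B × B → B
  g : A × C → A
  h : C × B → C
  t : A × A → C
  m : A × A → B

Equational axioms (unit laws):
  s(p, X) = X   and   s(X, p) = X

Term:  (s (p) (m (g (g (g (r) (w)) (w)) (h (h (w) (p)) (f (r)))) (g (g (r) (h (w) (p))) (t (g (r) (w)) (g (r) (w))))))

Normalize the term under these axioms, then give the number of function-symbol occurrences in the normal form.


size = 26

1. (s (p) (m (g (g (g (r) (w)) (w)) (h (h (w) (p)) (f (r)))) (g (g (r) (h (w) (p))) (t (g (r) (w)) (g (r) (w))))))  →  (m (g (g (g (r) (w)) (w)) (h (h (w) (p)) (f (r)))) (g (g (r) (h (w) (p))) (t (g (r) (w)) (g (r) (w)))))
normal form: (m (g (g (g (r) (w)) (w)) (h (h (w) (p)) (f (r)))) (g (g (r) (h (w) (p))) (t (g (r) (w)) (g (r) (w)))))


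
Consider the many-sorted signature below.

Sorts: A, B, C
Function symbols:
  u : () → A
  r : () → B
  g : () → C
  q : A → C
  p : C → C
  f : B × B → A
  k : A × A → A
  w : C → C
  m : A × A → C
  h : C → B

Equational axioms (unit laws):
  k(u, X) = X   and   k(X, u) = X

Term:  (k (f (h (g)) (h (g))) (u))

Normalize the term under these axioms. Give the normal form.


normal form = (f (h (g)) (h (g)))

1. (k (f (h (g)) (h (g))) (u))  →  (f (h (g)) (h (g)))


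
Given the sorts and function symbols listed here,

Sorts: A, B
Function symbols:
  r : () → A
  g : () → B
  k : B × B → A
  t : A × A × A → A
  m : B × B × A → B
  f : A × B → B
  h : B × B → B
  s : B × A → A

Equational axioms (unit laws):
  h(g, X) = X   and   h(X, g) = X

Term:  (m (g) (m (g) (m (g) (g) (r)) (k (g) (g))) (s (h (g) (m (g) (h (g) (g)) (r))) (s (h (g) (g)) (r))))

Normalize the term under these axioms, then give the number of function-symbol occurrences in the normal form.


size = 19

1. (m (g) (m (g) (m (g) (g) (r)) (k (g) (g))) (s (h (g) (m (g) (h (g) (g)) (r))) (s (h (g) (g)) (r))))  →  (m (g) (m (g) (m (g) (g) (r)) (k (g) (g))) (s (m (g) (h (g) (g)) (r)) (s (h (g) (g)) (r))))
2. (m (g) (m (g) (m (g) (g) (r)) (k (g) (g))) (s (m (g) (h (g) (g)) (r)) (s (h (g) (g)) (r))))  →  (m (g) (m (g) (m (g) (g) (r)) (k (g) (g))) (s (m (g) (g) (r)) (s (h (g) (g)) (r))))
3. (m (g) (m (g) (m (g) (g) (r)) (k (g) (g))) (s (m (g) (g) (r)) (s (h (g) (g)) (r))))  →  (m (g) (m (g) (m (g) (g) (r)) (k (g) (g))) (s (m (g) (g) (r)) (s (g) (r))))
normal form: (m (g) (m (g) (m (g) (g) (r)) (k (g) (g))) (s (m (g) (g) (r)) (s (g) (r))))


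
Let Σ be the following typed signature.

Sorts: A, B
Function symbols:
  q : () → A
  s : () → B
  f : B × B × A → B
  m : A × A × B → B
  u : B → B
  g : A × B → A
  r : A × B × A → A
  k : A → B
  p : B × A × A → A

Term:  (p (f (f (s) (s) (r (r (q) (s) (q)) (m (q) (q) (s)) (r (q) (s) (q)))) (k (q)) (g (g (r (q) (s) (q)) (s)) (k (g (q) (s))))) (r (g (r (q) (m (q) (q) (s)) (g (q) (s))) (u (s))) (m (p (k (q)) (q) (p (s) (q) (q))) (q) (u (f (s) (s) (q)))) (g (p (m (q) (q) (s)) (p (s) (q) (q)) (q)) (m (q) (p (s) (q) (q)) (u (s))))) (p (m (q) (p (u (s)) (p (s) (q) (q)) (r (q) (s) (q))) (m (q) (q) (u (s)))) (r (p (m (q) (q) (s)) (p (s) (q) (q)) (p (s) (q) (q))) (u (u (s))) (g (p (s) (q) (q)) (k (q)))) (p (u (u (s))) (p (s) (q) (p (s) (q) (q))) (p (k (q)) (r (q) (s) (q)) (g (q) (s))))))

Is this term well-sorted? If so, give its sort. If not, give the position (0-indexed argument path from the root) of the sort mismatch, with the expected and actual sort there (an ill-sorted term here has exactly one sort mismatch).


      (s) : B
      (s) : B
          (q) : A
          (s) : B
          (q) : A
        (r (q) (s) (q)) : A
          (q) : A
          (q) : A
          (s) : B
        (m (q) (q) (s)) : B
          (q) : A
          (s) : B
          (q) : A
        (r (q) (s) (q)) : A
      (r (r (q) (s) (q)) (m (q) (q) (s)) (r (q) (s) (q))) : A
    (f (s) (s) (r (r (q) (s) (q)) (m (q) (q) (s)) (r (q) (s) (q)))) : B
      (q) : A
    (k (q)) : B
          (q) : A
          (s) : B
          (q) : A
        (r (q) (s) (q)) : A
        (s) : B
      (g (r (q) (s) (q)) (s)) : A
          (q) : A
          (s) : B
        (g (q) (s)) : A
      (k (g (q) (s))) : B
    (g (g (r (q) (s) (q)) (s)) (k (g (q) (s)))) : A
  (f (f (s) (s) (r (r (q) (s) (q)) (m (q) (q) (s)) (r (q) (s) (q)))) (k (q)) (g (g (r (q) (s) (q)) (s)) (k (g (q) (s))))) : B
        (q) : A
          (q) : A
          (q) : A
          (s) : B
        (m (q) (q) (s)) : B
          (q) : A
          (s) : B
        (g (q) (s)) : A
      (r (q) (m (q) (q) (s)) (g (q) (s))) : A
        (s) : B
      (u (s)) : B
    (g (r (q) (m (q) (q) (s)) (g (q) (s))) (u (s))) : A
          (q) : A
        (k (q)) : B
        (q) : A
          (s) : B
          (q) : A
          (q) : A
        (p (s) (q) (q)) : A
      (p (k (q)) (q) (p (s) (q) (q))) : A
      (q) : A
          (s) : B
          (s) : B
          (q) : A
        (f (s) (s) (q)) : B
      (u (f (s) (s) (q))) : B
    (m (p (k (q)) (q) (p (s) (q) (q))) (q) (u (f (s) (s) (q)))) : B
          (q) : A
          (q) : A
          (s) : B
        (m (q) (q) (s)) : B
          (s) : B
          (q) : A
          (q) : A
        (p (s) (q) (q)) : A
        (q) : A
      (p (m (q) (q) (s)) (p (s) (q) (q)) (q)) : A
        (q) : A
          (s) : B
          (q) : A
          (q) : A
        (p (s) (q) (q)) : A
          (s) : B
        (u (s)) : B
      (m (q) (p (s) (q) (q)) (u (s))) : B
    (g (p (m (q) (q) (s)) (p (s) (q) (q)) (q)) (m (q) (p (s) (q) (q)) (u (s)))) : A
  (r (g (r (q) (m (q) (q) (s)) (g (q) (s))) (u (s))) (m (p (k (q)) (q) (p (s) (q) (q))) (q) (u (f (s) (s) (q)))) (g (p (m (q) (q) (s)) (p (s) (q) (q)) (q)) (m (q) (p (s) (q) (q)) (u (s))))) : A
      (q) : A
          (s) : B
        (u (s)) : B
          (s) : B
          (q) : A
          (q) : A
        (p (s) (q) (q)) : A
          (q) : A
          (s) : B
          (q) : A
        (r (q) (s) (q)) : A
      (p (u (s)) (p (s) (q) (q)) (r (q) (s) (q))) : A
        (q) : A
        (q) : A
          (s) : B
        (u (s)) : B
      (m (q) (q) (u (s))) : B
    (m (q) (p (u (s)) (p (s) (q) (q)) (r (q) (s) (q))) (m (q) (q) (u (s)))) : B
          (q) : A
          (q) : A
          (s) : B
        (m (q) (q) (s)) : B
          (s) : B
          (q) : A
          (q) : A
        (p (s) (q) (q)) : A
          (s) : B
          (q) : A
          (q) : A
        (p (s) (q) (q)) : A
      (p (m (q) (q) (s)) (p (s) (q) (q)) (p (s) (q) (q))) : A
          (s) : B
        (u (s)) : B
      (u (u (s))) : B
          (s) : B
          (q) : A
          (q) : A
        (p (s) (q) (q)) : A
          (q) : A
        (k (q)) : B
      (g (p (s) (q) (q)) (k (q))) : A
    (r (p (m (q) (q) (s)) (p (s) (q) (q)) (p (s) (q) (q))) (u (u (s))) (g (p (s) (q) (q)) (k (q)))) : A
          (s) : B
        (u (s)) : B
      (u (u (s))) : B
        (s) : B
        (q) : A
          (s) : B
          (q) : A
          (q) : A
        (p (s) (q) (q)) : A
      (p (s) (q) (p (s) (q) (q))) : A
          (q) : A
        (k (q)) : B
          (q) : A
          (s) : B
          (q) : A
        (r (q) (s) (q)) : A
          (q) : A
          (s) : B
        (g (q) (s)) : A
      (p (k (q)) (r (q) (s) (q)) (g (q) (s))) : A
    (p (u (u (s))) (p (s) (q) (p (s) (q) (q))) (p (k (q)) (r (q) (s) (q)) (g (q) (s)))) : A
  (p (m (q) (p (u (s)) (p (s) (q) (q)) (r (q) (s) (q))) (m (q) (q) (u (s)))) (r (p (m (q) (q) (s)) (p (s) (q) (q)) (p (s) (q) (q))) (u (u (s))) (g (p (s) (q) (q)) (k (q)))) (p (u (u (s))) (p (s) (q) (p (s) (q) (q))) (p (k (q)) (r (q) (s) (q)) (g (q) (s))))) : A
(p (f (f (s) (s) (r (r (q) (s) (q)) (m (q) (q) (s)) (r (q) (s) (q)))) (k (q)) (g (g (r (q) (s) (q)) (s)) (k (g (q) (s))))) (r (g (r (q) (m (q) (q) (s)) (g (q) (s))) (u (s))) (m (p (k (q)) (q) (p (s) (q) (q))) (q) (u (f (s) (s) (q)))) (g (p (m (q) (q) (s)) (p (s) (q) (q)) (q)) (m (q) (p (s) (q) (q)) (u (s))))) (p (m (q) (p (u (s)) (p (s) (q) (q)) (r (q) (s) (q))) (m (q) (q) (u (s)))) (r (p (m (q) (q) (s)) (p (s) (q) (q)) (p (s) (q) (q))) (u (u (s))) (g (p (s) (q) (q)) (k (q)))) (p (u (u (s))) (p (s) (q) (p (s) (q) (q))) (p (k (q)) (r (q) (s) (q)) (g (q) (s)))))) : A

well-sorted; sort = A
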